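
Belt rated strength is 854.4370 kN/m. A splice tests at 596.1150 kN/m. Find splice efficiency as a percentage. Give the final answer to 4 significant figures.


Eff = 596.1150 / 854.4370 * 100
Eff = 69.77 %


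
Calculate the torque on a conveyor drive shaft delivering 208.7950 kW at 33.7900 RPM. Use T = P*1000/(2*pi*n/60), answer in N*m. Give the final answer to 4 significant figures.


omega = 2*pi*33.7900/60 = 3.53848 rad/s
T = 208.7950*1000 / 3.53848
T = 59010 N*m


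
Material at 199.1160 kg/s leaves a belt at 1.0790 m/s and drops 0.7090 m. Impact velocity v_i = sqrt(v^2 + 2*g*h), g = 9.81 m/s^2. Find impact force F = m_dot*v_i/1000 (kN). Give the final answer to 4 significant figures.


v_i = sqrt(1.0790^2 + 2*9.81*0.7090) = 3.88263 m/s
F = 199.1160 * 3.88263 / 1000
F = 0.7731 kN


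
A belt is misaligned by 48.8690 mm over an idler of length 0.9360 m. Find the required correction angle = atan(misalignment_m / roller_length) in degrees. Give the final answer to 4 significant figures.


misalign_m = 48.8690 / 1000 = 0.048869 m
angle = atan(0.048869 / 0.9360)
angle = 2.989 deg


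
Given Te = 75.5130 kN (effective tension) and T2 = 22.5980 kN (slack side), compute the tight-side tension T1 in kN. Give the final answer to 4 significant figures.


T1 = Te + T2 = 75.5130 + 22.5980
T1 = 98.11 kN


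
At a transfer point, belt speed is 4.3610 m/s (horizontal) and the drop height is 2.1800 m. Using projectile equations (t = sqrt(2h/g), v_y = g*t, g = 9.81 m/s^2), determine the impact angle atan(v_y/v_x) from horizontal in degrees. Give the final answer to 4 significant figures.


t = sqrt(2*2.1800/9.81) = 0.666667 s
v_y = 9.81 * 0.666667 = 6.54 m/s
angle = atan(6.54 / 4.3610) = 56.30 deg


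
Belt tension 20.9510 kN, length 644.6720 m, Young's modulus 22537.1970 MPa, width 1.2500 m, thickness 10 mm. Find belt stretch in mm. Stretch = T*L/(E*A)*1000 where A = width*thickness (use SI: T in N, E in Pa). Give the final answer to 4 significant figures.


A = 1.2500 * 0.01 = 0.01250 m^2
Stretch = 20.9510*1000 * 644.6720 / (22537.1970e6 * 0.01250) * 1000
Stretch = 47.94 mm


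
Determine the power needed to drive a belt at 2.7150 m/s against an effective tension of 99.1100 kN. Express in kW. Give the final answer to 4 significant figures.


P = Te * v = 99.1100 * 2.7150
P = 269.1 kW


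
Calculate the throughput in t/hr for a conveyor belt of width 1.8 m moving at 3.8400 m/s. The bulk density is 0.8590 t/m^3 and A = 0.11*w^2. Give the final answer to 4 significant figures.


A = 0.11 * 1.8^2 = 0.3564 m^2
C = 0.3564 * 3.8400 * 0.8590 * 3600
C = 4232 t/hr


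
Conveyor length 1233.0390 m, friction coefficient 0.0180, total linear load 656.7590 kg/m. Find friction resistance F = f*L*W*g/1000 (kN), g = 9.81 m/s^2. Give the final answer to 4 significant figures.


F = 0.0180 * 1233.0390 * 656.7590 * 9.81 / 1000
F = 143.0 kN


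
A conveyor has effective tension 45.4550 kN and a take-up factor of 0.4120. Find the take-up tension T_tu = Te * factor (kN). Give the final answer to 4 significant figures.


T_tu = 45.4550 * 0.4120
T_tu = 18.73 kN


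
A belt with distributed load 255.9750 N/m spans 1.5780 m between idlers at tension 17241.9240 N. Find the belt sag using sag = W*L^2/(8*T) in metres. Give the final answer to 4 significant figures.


sag = 255.9750 * 1.5780^2 / (8 * 17241.9240)
sag = 0.004621 m


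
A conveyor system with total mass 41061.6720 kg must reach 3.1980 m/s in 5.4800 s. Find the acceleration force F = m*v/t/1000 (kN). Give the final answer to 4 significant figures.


F = 41061.6720 * 3.1980 / 5.4800 / 1000
F = 23.96 kN


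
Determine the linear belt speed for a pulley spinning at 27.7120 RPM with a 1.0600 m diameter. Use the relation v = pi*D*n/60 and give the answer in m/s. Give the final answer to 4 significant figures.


v = pi * 1.0600 * 27.7120 / 60
v = 1.538 m/s


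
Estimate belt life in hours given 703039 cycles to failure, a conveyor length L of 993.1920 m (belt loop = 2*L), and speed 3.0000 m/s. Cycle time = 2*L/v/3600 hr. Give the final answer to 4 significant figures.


cycle_time = 2 * 993.1920 / 3.0000 / 3600 = 0.183924 hr
life = 703039 * 0.183924 = 129300 hours


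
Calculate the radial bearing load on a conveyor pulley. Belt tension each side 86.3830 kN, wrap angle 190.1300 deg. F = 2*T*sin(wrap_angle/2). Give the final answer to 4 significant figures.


F = 2 * 86.3830 * sin(190.1300/2 deg)
F = 172.1 kN


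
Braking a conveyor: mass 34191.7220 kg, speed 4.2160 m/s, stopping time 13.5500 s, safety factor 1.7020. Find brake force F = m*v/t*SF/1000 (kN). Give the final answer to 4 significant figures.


F = 34191.7220 * 4.2160 / 13.5500 * 1.7020 / 1000
F = 18.11 kN


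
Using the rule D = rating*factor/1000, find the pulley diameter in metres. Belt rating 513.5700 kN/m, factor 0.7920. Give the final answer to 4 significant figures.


D = 513.5700 * 0.7920 / 1000
D = 0.4067 m


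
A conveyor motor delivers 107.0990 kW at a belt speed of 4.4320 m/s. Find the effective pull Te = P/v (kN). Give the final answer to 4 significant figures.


Te = P / v = 107.0990 / 4.4320
Te = 24.16 kN


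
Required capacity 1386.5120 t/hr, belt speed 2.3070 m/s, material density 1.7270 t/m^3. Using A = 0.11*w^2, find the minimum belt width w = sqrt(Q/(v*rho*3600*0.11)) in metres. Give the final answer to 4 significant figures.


A_req = 1386.5120 / (2.3070 * 1.7270 * 3600) = 0.0966677 m^2
w = sqrt(0.0966677 / 0.11)
w = 0.9374 m


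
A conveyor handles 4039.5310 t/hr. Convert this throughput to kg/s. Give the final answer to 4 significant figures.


m_dot = 4039.5310 * 1000 / 3600
m_dot = 1122 kg/s


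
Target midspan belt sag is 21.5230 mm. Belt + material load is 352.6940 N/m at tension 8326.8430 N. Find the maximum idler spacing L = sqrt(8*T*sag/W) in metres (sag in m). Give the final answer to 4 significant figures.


sag = 21.5230/1000 = 0.021523 m
L = sqrt(8 * 8326.8430 * 0.021523 / 352.6940)
L = 2.016 m


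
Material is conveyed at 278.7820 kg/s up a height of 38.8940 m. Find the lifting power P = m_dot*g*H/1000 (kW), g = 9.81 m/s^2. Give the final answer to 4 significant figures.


P = 278.7820 * 9.81 * 38.8940 / 1000
P = 106.4 kW


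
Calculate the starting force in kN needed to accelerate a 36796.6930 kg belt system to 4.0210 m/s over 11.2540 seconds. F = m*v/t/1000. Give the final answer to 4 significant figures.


F = 36796.6930 * 4.0210 / 11.2540 / 1000
F = 13.15 kN


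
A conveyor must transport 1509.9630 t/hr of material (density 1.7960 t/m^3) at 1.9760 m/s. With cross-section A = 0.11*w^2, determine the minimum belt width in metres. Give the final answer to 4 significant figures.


A_req = 1509.9630 / (1.9760 * 1.7960 * 3600) = 0.118187 m^2
w = sqrt(0.118187 / 0.11)
w = 1.037 m


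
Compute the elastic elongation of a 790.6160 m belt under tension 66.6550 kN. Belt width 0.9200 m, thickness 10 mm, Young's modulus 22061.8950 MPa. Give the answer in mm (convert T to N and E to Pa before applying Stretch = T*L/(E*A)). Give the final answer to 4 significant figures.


A = 0.9200 * 0.01 = 0.00920 m^2
Stretch = 66.6550*1000 * 790.6160 / (22061.8950e6 * 0.00920) * 1000
Stretch = 259.6 mm


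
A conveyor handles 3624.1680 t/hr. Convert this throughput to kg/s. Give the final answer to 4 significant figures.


m_dot = 3624.1680 * 1000 / 3600
m_dot = 1007 kg/s


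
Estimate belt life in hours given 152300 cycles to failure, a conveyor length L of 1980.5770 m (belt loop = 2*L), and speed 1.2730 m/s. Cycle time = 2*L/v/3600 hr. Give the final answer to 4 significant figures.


cycle_time = 2 * 1980.5770 / 1.2730 / 3600 = 0.864352 hr
life = 152300 * 0.864352 = 131600 hours


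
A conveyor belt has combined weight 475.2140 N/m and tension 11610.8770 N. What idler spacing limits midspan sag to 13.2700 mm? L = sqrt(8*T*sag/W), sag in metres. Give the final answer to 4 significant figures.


sag = 13.2700/1000 = 0.013270 m
L = sqrt(8 * 11610.8770 * 0.013270 / 475.2140)
L = 1.611 m


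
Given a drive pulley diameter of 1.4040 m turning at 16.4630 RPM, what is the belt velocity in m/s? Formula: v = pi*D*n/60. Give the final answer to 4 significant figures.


v = pi * 1.4040 * 16.4630 / 60
v = 1.210 m/s


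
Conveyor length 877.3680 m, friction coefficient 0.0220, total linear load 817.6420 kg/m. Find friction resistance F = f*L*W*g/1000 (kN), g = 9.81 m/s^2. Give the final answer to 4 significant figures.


F = 0.0220 * 877.3680 * 817.6420 * 9.81 / 1000
F = 154.8 kN


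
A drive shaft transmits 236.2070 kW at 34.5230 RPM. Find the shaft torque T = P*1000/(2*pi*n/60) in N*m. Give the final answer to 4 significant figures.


omega = 2*pi*34.5230/60 = 3.61524 rad/s
T = 236.2070*1000 / 3.61524
T = 65340 N*m


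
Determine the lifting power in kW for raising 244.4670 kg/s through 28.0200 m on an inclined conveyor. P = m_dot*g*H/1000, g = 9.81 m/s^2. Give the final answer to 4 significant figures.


P = 244.4670 * 9.81 * 28.0200 / 1000
P = 67.20 kW


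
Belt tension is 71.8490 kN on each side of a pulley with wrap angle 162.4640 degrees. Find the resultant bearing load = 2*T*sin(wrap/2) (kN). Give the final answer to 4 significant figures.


F = 2 * 71.8490 * sin(162.4640/2 deg)
F = 142.0 kN


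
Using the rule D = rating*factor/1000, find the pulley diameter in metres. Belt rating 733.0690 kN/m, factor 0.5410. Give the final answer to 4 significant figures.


D = 733.0690 * 0.5410 / 1000
D = 0.3966 m


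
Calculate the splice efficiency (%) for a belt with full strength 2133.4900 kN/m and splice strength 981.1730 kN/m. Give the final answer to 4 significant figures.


Eff = 981.1730 / 2133.4900 * 100
Eff = 45.99 %


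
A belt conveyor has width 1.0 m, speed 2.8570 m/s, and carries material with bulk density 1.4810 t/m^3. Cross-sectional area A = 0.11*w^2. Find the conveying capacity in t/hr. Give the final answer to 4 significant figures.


A = 0.11 * 1.0^2 = 0.11 m^2
C = 0.11 * 2.8570 * 1.4810 * 3600
C = 1676 t/hr


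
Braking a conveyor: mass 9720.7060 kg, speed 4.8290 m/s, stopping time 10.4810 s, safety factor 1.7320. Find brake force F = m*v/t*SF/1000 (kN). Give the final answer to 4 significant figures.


F = 9720.7060 * 4.8290 / 10.4810 * 1.7320 / 1000
F = 7.757 kN


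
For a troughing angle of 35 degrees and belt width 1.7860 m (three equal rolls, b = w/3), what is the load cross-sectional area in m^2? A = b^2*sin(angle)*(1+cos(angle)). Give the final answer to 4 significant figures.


b = 1.7860/3 = 0.595333 m
A = 0.595333^2 * sin(35 deg) * (1 + cos(35 deg))
A = 0.3698 m^2


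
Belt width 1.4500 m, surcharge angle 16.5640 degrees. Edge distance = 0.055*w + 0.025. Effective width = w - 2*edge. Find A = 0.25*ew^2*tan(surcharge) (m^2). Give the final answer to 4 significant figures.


edge = 0.055*1.4500 + 0.025 = 0.10475 m
ew = 1.4500 - 2*0.10475 = 1.2405 m
A = 0.25 * 1.2405^2 * tan(16.5640 deg)
A = 0.1144 m^2


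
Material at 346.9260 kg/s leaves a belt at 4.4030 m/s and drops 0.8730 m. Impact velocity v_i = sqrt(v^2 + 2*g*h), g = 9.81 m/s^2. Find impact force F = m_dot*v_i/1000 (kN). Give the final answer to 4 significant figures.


v_i = sqrt(4.4030^2 + 2*9.81*0.8730) = 6.04274 m/s
F = 346.9260 * 6.04274 / 1000
F = 2.096 kN


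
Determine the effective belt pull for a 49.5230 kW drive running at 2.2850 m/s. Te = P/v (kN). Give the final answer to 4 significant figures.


Te = P / v = 49.5230 / 2.2850
Te = 21.67 kN


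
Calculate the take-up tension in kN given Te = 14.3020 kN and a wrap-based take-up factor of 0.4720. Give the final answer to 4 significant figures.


T_tu = 14.3020 * 0.4720
T_tu = 6.751 kN


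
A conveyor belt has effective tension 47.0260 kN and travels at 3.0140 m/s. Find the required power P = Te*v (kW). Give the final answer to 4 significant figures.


P = Te * v = 47.0260 * 3.0140
P = 141.7 kW


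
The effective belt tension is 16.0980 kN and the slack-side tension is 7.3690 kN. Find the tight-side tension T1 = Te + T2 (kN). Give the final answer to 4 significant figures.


T1 = Te + T2 = 16.0980 + 7.3690
T1 = 23.47 kN


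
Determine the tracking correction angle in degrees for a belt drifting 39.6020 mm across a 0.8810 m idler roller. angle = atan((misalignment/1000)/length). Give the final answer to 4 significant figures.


misalign_m = 39.6020 / 1000 = 0.039602 m
angle = atan(0.039602 / 0.8810)
angle = 2.574 deg


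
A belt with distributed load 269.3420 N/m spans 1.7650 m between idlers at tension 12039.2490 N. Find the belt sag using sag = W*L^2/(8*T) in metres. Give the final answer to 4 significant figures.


sag = 269.3420 * 1.7650^2 / (8 * 12039.2490)
sag = 0.008712 m


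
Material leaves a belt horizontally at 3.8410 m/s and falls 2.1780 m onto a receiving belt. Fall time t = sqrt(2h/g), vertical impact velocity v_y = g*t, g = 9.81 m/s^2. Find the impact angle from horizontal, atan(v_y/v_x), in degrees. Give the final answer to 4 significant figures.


t = sqrt(2*2.1780/9.81) = 0.666361 s
v_y = 9.81 * 0.666361 = 6.537 m/s
angle = atan(6.537 / 3.8410) = 59.56 deg


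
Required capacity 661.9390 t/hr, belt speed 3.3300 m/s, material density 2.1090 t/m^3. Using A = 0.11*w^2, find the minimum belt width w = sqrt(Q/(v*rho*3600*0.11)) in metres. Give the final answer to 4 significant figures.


A_req = 661.9390 / (3.3300 * 2.1090 * 3600) = 0.0261815 m^2
w = sqrt(0.0261815 / 0.11)
w = 0.4879 m


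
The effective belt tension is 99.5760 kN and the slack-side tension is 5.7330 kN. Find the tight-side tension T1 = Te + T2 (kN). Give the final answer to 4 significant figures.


T1 = Te + T2 = 99.5760 + 5.7330
T1 = 105.3 kN


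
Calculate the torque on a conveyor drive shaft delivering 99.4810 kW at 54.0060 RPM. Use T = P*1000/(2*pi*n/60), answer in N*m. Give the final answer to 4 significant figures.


omega = 2*pi*54.0060/60 = 5.6555 rad/s
T = 99.4810*1000 / 5.6555
T = 17590 N*m


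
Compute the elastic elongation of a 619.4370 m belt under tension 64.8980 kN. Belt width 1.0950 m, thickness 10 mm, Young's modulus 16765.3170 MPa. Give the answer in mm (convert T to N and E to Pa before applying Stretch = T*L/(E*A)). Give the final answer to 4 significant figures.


A = 1.0950 * 0.01 = 0.01095 m^2
Stretch = 64.8980*1000 * 619.4370 / (16765.3170e6 * 0.01095) * 1000
Stretch = 219.0 mm


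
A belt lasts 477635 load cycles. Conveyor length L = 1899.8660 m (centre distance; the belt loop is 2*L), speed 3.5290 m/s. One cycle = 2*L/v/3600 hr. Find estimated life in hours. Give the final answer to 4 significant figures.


cycle_time = 2 * 1899.8660 / 3.5290 / 3600 = 0.299088 hr
life = 477635 * 0.299088 = 142900 hours


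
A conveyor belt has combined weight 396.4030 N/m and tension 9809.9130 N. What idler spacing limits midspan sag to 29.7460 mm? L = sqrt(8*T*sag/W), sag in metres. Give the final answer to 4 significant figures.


sag = 29.7460/1000 = 0.029746 m
L = sqrt(8 * 9809.9130 * 0.029746 / 396.4030)
L = 2.427 m


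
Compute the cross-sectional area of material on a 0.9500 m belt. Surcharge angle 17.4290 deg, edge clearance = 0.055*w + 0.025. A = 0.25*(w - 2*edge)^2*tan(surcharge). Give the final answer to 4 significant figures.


edge = 0.055*0.9500 + 0.025 = 0.07725 m
ew = 0.9500 - 2*0.07725 = 0.7955 m
A = 0.25 * 0.7955^2 * tan(17.4290 deg)
A = 0.04967 m^2


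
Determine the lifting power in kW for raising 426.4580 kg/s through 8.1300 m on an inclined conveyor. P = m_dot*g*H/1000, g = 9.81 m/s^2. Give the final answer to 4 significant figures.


P = 426.4580 * 9.81 * 8.1300 / 1000
P = 34.01 kW


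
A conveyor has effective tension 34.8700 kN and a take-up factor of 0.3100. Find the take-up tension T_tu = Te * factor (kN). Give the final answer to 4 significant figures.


T_tu = 34.8700 * 0.3100
T_tu = 10.81 kN


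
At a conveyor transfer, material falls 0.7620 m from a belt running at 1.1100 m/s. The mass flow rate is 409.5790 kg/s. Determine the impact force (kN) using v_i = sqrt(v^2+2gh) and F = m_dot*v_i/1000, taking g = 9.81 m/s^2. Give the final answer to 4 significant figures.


v_i = sqrt(1.1100^2 + 2*9.81*0.7620) = 4.02275 m/s
F = 409.5790 * 4.02275 / 1000
F = 1.648 kN


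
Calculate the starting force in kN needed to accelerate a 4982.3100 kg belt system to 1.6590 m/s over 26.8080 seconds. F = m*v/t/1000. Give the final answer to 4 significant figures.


F = 4982.3100 * 1.6590 / 26.8080 / 1000
F = 0.3083 kN


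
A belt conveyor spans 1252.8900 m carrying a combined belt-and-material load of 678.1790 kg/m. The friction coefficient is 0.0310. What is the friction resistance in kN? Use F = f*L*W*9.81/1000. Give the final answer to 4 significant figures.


F = 0.0310 * 1252.8900 * 678.1790 * 9.81 / 1000
F = 258.4 kN


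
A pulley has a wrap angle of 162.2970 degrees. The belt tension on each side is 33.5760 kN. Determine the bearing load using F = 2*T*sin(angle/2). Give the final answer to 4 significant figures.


F = 2 * 33.5760 * sin(162.2970/2 deg)
F = 66.35 kN


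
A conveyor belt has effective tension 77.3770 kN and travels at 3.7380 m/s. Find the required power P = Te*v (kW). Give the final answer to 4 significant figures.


P = Te * v = 77.3770 * 3.7380
P = 289.2 kW


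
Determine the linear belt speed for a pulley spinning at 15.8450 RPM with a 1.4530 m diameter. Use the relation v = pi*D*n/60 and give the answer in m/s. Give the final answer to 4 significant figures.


v = pi * 1.4530 * 15.8450 / 60
v = 1.205 m/s


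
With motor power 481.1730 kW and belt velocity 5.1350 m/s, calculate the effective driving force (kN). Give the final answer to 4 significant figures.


Te = P / v = 481.1730 / 5.1350
Te = 93.70 kN


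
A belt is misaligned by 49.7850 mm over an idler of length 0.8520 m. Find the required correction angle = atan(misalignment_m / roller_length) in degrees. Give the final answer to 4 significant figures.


misalign_m = 49.7850 / 1000 = 0.049785 m
angle = atan(0.049785 / 0.8520)
angle = 3.344 deg


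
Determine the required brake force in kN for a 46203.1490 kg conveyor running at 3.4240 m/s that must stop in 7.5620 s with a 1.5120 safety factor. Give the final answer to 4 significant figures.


F = 46203.1490 * 3.4240 / 7.5620 * 1.5120 / 1000
F = 31.63 kN


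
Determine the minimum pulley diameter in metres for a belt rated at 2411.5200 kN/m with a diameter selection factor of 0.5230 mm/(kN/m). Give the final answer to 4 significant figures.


D = 2411.5200 * 0.5230 / 1000
D = 1.261 m


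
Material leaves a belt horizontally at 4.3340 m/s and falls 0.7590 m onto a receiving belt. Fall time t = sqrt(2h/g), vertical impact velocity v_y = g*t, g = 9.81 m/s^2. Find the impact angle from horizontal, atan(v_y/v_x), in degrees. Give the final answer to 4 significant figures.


t = sqrt(2*0.7590/9.81) = 0.39337 s
v_y = 9.81 * 0.39337 = 3.85896 m/s
angle = atan(3.85896 / 4.3340) = 41.68 deg


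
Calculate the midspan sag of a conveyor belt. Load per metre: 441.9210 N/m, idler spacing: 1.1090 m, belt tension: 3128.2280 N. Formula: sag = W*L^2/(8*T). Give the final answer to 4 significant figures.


sag = 441.9210 * 1.1090^2 / (8 * 3128.2280)
sag = 0.02172 m


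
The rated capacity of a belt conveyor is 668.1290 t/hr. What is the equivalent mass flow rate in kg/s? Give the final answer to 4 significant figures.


m_dot = 668.1290 * 1000 / 3600
m_dot = 185.6 kg/s


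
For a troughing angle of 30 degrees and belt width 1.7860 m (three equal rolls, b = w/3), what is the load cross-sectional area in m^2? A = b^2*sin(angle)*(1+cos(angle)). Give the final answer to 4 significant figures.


b = 1.7860/3 = 0.595333 m
A = 0.595333^2 * sin(30 deg) * (1 + cos(30 deg))
A = 0.3307 m^2


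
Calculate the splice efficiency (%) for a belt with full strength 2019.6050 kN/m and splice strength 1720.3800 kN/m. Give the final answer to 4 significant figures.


Eff = 1720.3800 / 2019.6050 * 100
Eff = 85.18 %


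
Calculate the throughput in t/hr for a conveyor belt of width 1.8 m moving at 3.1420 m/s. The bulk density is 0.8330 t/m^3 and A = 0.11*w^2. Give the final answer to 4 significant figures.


A = 0.11 * 1.8^2 = 0.3564 m^2
C = 0.3564 * 3.1420 * 0.8330 * 3600
C = 3358 t/hr


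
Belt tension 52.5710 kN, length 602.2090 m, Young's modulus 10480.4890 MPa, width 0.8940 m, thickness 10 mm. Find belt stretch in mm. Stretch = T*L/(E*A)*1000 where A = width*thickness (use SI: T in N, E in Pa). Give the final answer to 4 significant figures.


A = 0.8940 * 0.01 = 0.00894 m^2
Stretch = 52.5710*1000 * 602.2090 / (10480.4890e6 * 0.00894) * 1000
Stretch = 337.9 mm


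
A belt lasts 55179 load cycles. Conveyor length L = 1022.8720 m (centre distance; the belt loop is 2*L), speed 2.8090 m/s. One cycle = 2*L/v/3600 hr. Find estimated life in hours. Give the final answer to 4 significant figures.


cycle_time = 2 * 1022.8720 / 2.8090 / 3600 = 0.202301 hr
life = 55179 * 0.202301 = 11160 hours


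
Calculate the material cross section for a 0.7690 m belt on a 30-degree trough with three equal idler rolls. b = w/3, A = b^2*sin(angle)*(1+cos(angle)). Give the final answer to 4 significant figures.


b = 0.7690/3 = 0.256333 m
A = 0.256333^2 * sin(30 deg) * (1 + cos(30 deg))
A = 0.06131 m^2


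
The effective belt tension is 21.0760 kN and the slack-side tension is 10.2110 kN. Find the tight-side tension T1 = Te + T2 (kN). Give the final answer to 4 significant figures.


T1 = Te + T2 = 21.0760 + 10.2110
T1 = 31.29 kN


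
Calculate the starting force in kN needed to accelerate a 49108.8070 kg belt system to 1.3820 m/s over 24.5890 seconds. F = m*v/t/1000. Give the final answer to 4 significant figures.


F = 49108.8070 * 1.3820 / 24.5890 / 1000
F = 2.760 kN


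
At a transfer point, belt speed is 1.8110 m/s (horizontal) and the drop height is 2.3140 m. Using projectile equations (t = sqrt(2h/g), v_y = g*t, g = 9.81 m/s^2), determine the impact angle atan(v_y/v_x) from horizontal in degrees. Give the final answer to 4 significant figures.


t = sqrt(2*2.3140/9.81) = 0.68685 s
v_y = 9.81 * 0.68685 = 6.738 m/s
angle = atan(6.738 / 1.8110) = 74.96 deg


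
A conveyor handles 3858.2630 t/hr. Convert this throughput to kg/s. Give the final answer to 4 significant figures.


m_dot = 3858.2630 * 1000 / 3600
m_dot = 1072 kg/s


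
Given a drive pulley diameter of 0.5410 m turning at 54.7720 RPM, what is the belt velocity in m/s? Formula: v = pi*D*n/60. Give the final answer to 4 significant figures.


v = pi * 0.5410 * 54.7720 / 60
v = 1.552 m/s


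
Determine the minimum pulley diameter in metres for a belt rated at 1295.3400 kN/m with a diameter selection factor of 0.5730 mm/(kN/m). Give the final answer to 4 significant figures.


D = 1295.3400 * 0.5730 / 1000
D = 0.7422 m


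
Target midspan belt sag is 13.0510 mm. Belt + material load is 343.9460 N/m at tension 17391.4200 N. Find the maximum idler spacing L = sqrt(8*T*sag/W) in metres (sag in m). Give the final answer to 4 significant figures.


sag = 13.0510/1000 = 0.013051 m
L = sqrt(8 * 17391.4200 * 0.013051 / 343.9460)
L = 2.298 m


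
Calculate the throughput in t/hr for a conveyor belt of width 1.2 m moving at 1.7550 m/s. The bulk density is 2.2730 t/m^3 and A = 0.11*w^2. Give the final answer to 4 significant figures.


A = 0.11 * 1.2^2 = 0.1584 m^2
C = 0.1584 * 1.7550 * 2.2730 * 3600
C = 2275 t/hr


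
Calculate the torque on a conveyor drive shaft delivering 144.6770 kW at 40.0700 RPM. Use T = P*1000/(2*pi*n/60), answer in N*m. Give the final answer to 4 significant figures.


omega = 2*pi*40.0700/60 = 4.19612 rad/s
T = 144.6770*1000 / 4.19612
T = 34480 N*m


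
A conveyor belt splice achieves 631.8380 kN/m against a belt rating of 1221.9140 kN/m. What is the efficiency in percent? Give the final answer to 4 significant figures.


Eff = 631.8380 / 1221.9140 * 100
Eff = 51.71 %


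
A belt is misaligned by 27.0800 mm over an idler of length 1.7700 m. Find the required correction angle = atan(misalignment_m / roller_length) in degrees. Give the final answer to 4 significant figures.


misalign_m = 27.0800 / 1000 = 0.027080 m
angle = atan(0.027080 / 1.7700)
angle = 0.8765 deg


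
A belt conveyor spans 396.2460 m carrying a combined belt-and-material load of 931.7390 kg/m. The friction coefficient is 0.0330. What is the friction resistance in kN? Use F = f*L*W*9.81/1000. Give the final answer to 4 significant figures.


F = 0.0330 * 396.2460 * 931.7390 * 9.81 / 1000
F = 119.5 kN


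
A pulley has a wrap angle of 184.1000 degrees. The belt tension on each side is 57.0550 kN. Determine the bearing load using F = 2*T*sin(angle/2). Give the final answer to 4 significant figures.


F = 2 * 57.0550 * sin(184.1000/2 deg)
F = 114.0 kN


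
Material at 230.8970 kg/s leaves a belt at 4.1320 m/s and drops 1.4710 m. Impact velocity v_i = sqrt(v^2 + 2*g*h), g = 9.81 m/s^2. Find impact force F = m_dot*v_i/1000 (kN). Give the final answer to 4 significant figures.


v_i = sqrt(4.1320^2 + 2*9.81*1.4710) = 6.7775 m/s
F = 230.8970 * 6.7775 / 1000
F = 1.565 kN


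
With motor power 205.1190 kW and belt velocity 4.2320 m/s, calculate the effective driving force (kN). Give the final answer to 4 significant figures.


Te = P / v = 205.1190 / 4.2320
Te = 48.47 kN


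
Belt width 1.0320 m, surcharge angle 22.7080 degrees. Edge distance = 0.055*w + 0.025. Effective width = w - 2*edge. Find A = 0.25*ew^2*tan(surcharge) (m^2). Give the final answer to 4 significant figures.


edge = 0.055*1.0320 + 0.025 = 0.08176 m
ew = 1.0320 - 2*0.08176 = 0.86848 m
A = 0.25 * 0.86848^2 * tan(22.7080 deg)
A = 0.07891 m^2


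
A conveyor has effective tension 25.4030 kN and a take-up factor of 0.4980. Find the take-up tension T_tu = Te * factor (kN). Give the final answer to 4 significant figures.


T_tu = 25.4030 * 0.4980
T_tu = 12.65 kN


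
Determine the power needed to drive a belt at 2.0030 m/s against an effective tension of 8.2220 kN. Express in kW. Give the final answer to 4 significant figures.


P = Te * v = 8.2220 * 2.0030
P = 16.47 kW


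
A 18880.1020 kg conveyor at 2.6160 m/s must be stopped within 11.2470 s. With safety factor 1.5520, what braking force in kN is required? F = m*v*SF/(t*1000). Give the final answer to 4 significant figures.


F = 18880.1020 * 2.6160 / 11.2470 * 1.5520 / 1000
F = 6.815 kN


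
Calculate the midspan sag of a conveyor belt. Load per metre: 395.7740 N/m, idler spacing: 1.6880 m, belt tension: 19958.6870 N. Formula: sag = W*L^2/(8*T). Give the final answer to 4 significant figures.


sag = 395.7740 * 1.6880^2 / (8 * 19958.6870)
sag = 0.007063 m


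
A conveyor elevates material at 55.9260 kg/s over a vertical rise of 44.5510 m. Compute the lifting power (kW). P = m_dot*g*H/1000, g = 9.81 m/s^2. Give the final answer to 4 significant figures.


P = 55.9260 * 9.81 * 44.5510 / 1000
P = 24.44 kW


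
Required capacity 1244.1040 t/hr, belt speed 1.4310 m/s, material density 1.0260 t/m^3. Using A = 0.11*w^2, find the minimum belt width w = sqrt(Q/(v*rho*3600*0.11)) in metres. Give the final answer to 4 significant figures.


A_req = 1244.1040 / (1.4310 * 1.0260 * 3600) = 0.235379 m^2
w = sqrt(0.235379 / 0.11)
w = 1.463 m


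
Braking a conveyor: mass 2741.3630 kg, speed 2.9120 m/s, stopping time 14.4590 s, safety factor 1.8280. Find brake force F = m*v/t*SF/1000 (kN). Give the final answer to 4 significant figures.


F = 2741.3630 * 2.9120 / 14.4590 * 1.8280 / 1000
F = 1.009 kN


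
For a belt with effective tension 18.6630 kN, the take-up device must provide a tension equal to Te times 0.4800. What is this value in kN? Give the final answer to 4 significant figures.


T_tu = 18.6630 * 0.4800
T_tu = 8.958 kN


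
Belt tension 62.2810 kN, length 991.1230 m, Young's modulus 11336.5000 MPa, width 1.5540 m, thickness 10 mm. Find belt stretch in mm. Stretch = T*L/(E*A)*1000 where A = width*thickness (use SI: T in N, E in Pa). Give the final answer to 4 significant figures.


A = 1.5540 * 0.01 = 0.01554 m^2
Stretch = 62.2810*1000 * 991.1230 / (11336.5000e6 * 0.01554) * 1000
Stretch = 350.4 mm


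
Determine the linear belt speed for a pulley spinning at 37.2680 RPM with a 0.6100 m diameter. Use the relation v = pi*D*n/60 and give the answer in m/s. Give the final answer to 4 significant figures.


v = pi * 0.6100 * 37.2680 / 60
v = 1.190 m/s


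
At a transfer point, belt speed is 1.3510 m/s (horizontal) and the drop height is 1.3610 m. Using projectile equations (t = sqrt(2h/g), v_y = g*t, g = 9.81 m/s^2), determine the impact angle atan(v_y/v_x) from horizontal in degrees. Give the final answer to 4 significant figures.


t = sqrt(2*1.3610/9.81) = 0.526756 s
v_y = 9.81 * 0.526756 = 5.16748 m/s
angle = atan(5.16748 / 1.3510) = 75.35 deg


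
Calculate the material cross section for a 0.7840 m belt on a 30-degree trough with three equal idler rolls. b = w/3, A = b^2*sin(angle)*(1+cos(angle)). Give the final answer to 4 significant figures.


b = 0.7840/3 = 0.261333 m
A = 0.261333^2 * sin(30 deg) * (1 + cos(30 deg))
A = 0.06372 m^2


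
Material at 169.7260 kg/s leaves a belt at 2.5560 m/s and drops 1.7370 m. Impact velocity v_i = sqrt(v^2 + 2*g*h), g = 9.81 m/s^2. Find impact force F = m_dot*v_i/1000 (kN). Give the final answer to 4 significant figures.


v_i = sqrt(2.5560^2 + 2*9.81*1.7370) = 6.37284 m/s
F = 169.7260 * 6.37284 / 1000
F = 1.082 kN


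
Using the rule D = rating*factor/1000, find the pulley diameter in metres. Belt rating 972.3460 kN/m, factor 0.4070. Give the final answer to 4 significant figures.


D = 972.3460 * 0.4070 / 1000
D = 0.3957 m


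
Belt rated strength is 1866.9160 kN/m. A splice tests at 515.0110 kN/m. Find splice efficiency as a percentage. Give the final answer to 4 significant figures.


Eff = 515.0110 / 1866.9160 * 100
Eff = 27.59 %


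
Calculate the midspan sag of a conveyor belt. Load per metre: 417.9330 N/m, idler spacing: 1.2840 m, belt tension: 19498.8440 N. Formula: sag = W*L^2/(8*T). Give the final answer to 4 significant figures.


sag = 417.9330 * 1.2840^2 / (8 * 19498.8440)
sag = 0.004417 m


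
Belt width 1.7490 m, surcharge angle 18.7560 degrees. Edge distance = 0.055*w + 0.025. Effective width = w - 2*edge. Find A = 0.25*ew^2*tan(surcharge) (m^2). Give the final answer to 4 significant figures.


edge = 0.055*1.7490 + 0.025 = 0.121195 m
ew = 1.7490 - 2*0.121195 = 1.50661 m
A = 0.25 * 1.50661^2 * tan(18.7560 deg)
A = 0.1927 m^2


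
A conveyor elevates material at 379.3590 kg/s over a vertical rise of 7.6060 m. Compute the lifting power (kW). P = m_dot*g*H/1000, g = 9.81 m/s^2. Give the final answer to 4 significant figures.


P = 379.3590 * 9.81 * 7.6060 / 1000
P = 28.31 kW


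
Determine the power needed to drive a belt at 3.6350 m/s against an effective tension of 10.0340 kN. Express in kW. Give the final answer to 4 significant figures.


P = Te * v = 10.0340 * 3.6350
P = 36.47 kW


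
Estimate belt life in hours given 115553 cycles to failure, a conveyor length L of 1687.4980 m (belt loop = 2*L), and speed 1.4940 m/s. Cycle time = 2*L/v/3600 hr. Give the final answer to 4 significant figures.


cycle_time = 2 * 1687.4980 / 1.4940 / 3600 = 0.627509 hr
life = 115553 * 0.627509 = 72510 hours


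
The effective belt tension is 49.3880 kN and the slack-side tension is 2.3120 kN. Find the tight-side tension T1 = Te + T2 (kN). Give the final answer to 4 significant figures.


T1 = Te + T2 = 49.3880 + 2.3120
T1 = 51.70 kN


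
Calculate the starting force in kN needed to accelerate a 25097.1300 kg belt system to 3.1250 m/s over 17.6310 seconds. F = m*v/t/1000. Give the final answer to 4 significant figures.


F = 25097.1300 * 3.1250 / 17.6310 / 1000
F = 4.448 kN


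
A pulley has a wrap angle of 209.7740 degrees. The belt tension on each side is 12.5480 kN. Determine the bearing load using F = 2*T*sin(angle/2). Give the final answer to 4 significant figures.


F = 2 * 12.5480 * sin(209.7740/2 deg)
F = 24.25 kN


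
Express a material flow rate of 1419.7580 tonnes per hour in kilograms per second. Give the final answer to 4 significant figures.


m_dot = 1419.7580 * 1000 / 3600
m_dot = 394.4 kg/s


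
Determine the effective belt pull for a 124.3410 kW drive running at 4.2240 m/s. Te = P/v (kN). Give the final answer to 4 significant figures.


Te = P / v = 124.3410 / 4.2240
Te = 29.44 kN


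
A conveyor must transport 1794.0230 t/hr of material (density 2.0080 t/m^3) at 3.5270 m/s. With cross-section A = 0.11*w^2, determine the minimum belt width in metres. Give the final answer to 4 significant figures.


A_req = 1794.0230 / (3.5270 * 2.0080 * 3600) = 0.0703649 m^2
w = sqrt(0.0703649 / 0.11)
w = 0.7998 m


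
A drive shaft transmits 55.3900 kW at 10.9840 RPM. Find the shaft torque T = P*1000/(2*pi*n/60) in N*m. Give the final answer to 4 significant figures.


omega = 2*pi*10.9840/60 = 1.15024 rad/s
T = 55.3900*1000 / 1.15024
T = 48160 N*m


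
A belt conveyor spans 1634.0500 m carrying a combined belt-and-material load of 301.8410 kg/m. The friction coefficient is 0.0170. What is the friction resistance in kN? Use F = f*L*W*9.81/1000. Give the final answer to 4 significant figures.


F = 0.0170 * 1634.0500 * 301.8410 * 9.81 / 1000
F = 82.25 kN


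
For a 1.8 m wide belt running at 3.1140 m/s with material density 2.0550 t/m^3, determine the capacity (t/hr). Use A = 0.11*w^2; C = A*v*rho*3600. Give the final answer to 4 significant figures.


A = 0.11 * 1.8^2 = 0.3564 m^2
C = 0.3564 * 3.1140 * 2.0550 * 3600
C = 8211 t/hr


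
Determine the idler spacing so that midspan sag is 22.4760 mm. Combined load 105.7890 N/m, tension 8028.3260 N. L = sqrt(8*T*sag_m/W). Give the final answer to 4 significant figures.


sag = 22.4760/1000 = 0.022476 m
L = sqrt(8 * 8028.3260 * 0.022476 / 105.7890)
L = 3.694 m


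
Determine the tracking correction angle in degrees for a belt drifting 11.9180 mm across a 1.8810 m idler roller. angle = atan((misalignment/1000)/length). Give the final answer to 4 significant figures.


misalign_m = 11.9180 / 1000 = 0.011918 m
angle = atan(0.011918 / 1.8810)
angle = 0.3630 deg


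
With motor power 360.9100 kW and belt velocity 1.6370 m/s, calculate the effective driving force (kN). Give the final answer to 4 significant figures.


Te = P / v = 360.9100 / 1.6370
Te = 220.5 kN


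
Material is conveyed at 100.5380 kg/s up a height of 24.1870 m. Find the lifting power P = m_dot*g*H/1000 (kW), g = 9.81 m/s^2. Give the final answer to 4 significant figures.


P = 100.5380 * 9.81 * 24.1870 / 1000
P = 23.86 kW


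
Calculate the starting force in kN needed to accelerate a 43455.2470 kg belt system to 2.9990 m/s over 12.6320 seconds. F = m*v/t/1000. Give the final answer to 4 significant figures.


F = 43455.2470 * 2.9990 / 12.6320 / 1000
F = 10.32 kN


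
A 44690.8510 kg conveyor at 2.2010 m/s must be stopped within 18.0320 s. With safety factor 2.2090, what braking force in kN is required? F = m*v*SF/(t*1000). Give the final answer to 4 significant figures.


F = 44690.8510 * 2.2010 / 18.0320 * 2.2090 / 1000
F = 12.05 kN


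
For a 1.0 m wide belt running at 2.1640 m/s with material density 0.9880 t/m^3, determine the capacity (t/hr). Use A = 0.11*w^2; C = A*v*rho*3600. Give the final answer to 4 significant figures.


A = 0.11 * 1.0^2 = 0.11 m^2
C = 0.11 * 2.1640 * 0.9880 * 3600
C = 846.7 t/hr


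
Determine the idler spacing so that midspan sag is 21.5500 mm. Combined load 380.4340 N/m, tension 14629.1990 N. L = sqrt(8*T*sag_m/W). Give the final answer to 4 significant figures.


sag = 21.5500/1000 = 0.021550 m
L = sqrt(8 * 14629.1990 * 0.021550 / 380.4340)
L = 2.575 m


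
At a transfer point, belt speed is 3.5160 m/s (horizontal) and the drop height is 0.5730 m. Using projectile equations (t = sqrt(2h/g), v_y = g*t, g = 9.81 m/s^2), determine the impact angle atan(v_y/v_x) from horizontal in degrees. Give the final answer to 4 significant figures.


t = sqrt(2*0.5730/9.81) = 0.341789 s
v_y = 9.81 * 0.341789 = 3.35295 m/s
angle = atan(3.35295 / 3.5160) = 43.64 deg


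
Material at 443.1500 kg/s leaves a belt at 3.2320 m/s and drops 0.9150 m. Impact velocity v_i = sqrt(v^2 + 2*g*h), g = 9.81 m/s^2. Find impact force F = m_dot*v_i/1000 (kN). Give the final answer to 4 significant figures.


v_i = sqrt(3.2320^2 + 2*9.81*0.9150) = 5.32899 m/s
F = 443.1500 * 5.32899 / 1000
F = 2.362 kN


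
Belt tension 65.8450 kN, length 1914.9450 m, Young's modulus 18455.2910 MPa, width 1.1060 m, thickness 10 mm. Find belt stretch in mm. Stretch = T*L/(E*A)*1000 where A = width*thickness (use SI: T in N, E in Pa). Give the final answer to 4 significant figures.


A = 1.1060 * 0.01 = 0.01106 m^2
Stretch = 65.8450*1000 * 1914.9450 / (18455.2910e6 * 0.01106) * 1000
Stretch = 617.7 mm


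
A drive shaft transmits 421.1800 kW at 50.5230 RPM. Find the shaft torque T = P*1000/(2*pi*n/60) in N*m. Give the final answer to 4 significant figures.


omega = 2*pi*50.5230/60 = 5.29076 rad/s
T = 421.1800*1000 / 5.29076
T = 79610 N*m


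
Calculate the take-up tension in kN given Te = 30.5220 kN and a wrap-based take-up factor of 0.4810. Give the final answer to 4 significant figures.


T_tu = 30.5220 * 0.4810
T_tu = 14.68 kN


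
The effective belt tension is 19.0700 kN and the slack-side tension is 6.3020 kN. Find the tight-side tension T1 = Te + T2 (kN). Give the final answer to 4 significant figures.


T1 = Te + T2 = 19.0700 + 6.3020
T1 = 25.37 kN


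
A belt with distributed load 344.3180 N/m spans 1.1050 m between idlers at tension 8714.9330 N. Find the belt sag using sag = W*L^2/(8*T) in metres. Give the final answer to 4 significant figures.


sag = 344.3180 * 1.1050^2 / (8 * 8714.9330)
sag = 0.006030 m


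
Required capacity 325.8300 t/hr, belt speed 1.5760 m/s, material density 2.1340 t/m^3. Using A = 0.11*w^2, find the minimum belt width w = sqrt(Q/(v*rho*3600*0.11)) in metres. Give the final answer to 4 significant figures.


A_req = 325.8300 / (1.5760 * 2.1340 * 3600) = 0.0269115 m^2
w = sqrt(0.0269115 / 0.11)
w = 0.4946 m


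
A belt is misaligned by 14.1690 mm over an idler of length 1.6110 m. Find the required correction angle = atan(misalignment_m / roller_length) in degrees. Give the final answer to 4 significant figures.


misalign_m = 14.1690 / 1000 = 0.014169 m
angle = atan(0.014169 / 1.6110)
angle = 0.5039 deg


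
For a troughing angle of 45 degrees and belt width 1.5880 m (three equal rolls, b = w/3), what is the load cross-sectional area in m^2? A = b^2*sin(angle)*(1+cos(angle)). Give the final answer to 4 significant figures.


b = 1.5880/3 = 0.529333 m
A = 0.529333^2 * sin(45 deg) * (1 + cos(45 deg))
A = 0.3382 m^2


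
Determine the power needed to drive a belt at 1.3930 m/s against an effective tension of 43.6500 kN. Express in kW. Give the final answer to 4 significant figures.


P = Te * v = 43.6500 * 1.3930
P = 60.80 kW


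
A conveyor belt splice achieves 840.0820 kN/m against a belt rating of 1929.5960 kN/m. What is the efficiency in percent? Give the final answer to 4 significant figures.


Eff = 840.0820 / 1929.5960 * 100
Eff = 43.54 %


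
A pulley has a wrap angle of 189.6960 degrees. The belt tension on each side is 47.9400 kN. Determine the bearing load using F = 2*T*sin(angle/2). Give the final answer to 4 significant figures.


F = 2 * 47.9400 * sin(189.6960/2 deg)
F = 95.54 kN


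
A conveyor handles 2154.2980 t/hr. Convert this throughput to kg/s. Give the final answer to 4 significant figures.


m_dot = 2154.2980 * 1000 / 3600
m_dot = 598.4 kg/s
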